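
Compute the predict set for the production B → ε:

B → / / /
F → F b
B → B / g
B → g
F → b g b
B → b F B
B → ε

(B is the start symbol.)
{ $, '/' }

PREDICT(B → ε) = (FIRST(RHS) \ {ε}) ∪ (FOLLOW(B) if ε ∈ FIRST(RHS), i.e. RHS ⇒* ε)
The right-hand side is ε (FIRST(ε) = { ε }), so the predict set is FOLLOW(B) = { $, '/' }
PREDICT(B → ε) = { $, '/' }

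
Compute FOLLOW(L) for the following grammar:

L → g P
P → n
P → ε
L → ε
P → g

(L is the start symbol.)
L is the start symbol, so $ ∈ FOLLOW(L).
L does not occur on any right-hand side.

Taking the union: FOLLOW(L) = { $ }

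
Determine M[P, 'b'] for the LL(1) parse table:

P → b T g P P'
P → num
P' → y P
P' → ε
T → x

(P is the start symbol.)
P → b T g P P'

To find M[P, 'b'], we find productions for P where 'b' is in the predict set (PREDICT(N → α) = (FIRST(α) \ {ε}) ∪ (FOLLOW(N) if α ⇒* ε)).

P → b T g P P': PREDICT = { 'b' }
  'b' is in predict set, so this production goes in M[P, 'b']
P → num: PREDICT = { 'num' }

M[P, 'b'] = P → b T g P P'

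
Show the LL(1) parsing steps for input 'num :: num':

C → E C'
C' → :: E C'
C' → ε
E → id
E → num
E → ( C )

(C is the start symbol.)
Stack is shown with the top on the left.

Stack      Input         Action
-------------------------------
C $        num :: num $  output C → E C'
E C' $     num :: num $  output E → num
num C' $   num :: num $  match 'num'
C' $       :: num $      output C' → :: E C'
:: E C' $  :: num $      match '::'
E C' $     num $         output E → num
num C' $   num $         match 'num'
C' $       $             output C' → ε
$          $             accept

The string is accepted.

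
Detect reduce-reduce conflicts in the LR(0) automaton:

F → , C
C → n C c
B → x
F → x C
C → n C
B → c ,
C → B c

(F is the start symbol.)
Augment with F' → F and build the canonical LR(0) collection (I0 = CLOSURE({[F' → . F]}), then GOTO on every symbol after a dot until no new states appear). It has 14 states:
  I0: { [F → . , C], [F → . x C], [F' → . F] }  — shift
  I1: { [B → . c ,], [B → . x], [C → . B c], [C → . n C c], [C → . n C], [F → , . C] }  — shift
  I2: { [F' → F .] }  — accept
  I3: { [B → . c ,], [B → . x], [C → . B c], [C → . n C c], [C → . n C], [F → x . C] }  — shift
  I4: { [C → B . c] }  — shift
  I5: { [F → x C .] }  — reduce
  I6: { [B → c . ,] }  — shift
  I7: { [B → . c ,], [B → . x], [C → . B c], [C → . n C c], [C → . n C], [C → n . C c], [C → n . C] }  — shift
  I8: { [B → x .] }  — reduce
  I9: { [C → n C . c], [C → n C .] }  — shift, reduce
  I10: { [C → n C c .] }  — reduce
  I11: { [B → c , .] }  — reduce
  I12: { [C → B c .] }  — reduce
  I13: { [F → , C .] }  — reduce

No state contains more than one complete item.

Answer: No reduce-reduce conflicts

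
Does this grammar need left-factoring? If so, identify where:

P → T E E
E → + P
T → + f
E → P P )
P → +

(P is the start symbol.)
No, left-factoring is not needed

Left-factoring is needed when two productions for the same non-terminal
share a common prefix on the right-hand side.

Productions for P:
  P → T E E
  P → +
Productions for E:
  E → + P
  E → P P )

No common prefixes found.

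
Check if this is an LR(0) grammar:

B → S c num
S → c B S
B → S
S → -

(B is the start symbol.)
No. Shift-reduce conflict between [B → S .] and [B → S . c num]

Augment with B' → B and build the canonical LR(0) collection (I0 = CLOSURE({[B' → . B]}), then GOTO on every symbol after a dot until no new states appear). It has 9 states:
  I0: { [B → . S c num], [B → . S], [B' → . B], [S → . -], [S → . c B S] }  — shift
  I1: { [S → - .] }  — reduce
  I2: { [B' → B .] }  — accept
  I3: { [B → S . c num], [B → S .] }  — shift, reduce
  I4: { [B → . S c num], [B → . S], [S → . -], [S → . c B S], [S → c . B S] }  — shift
  I5: { [S → . -], [S → . c B S], [S → c B . S] }  — shift
  I6: { [S → c B S .] }  — reduce
  I7: { [B → S c . num] }  — shift
  I8: { [B → S c num .] }  — reduce

Conflict in state I3:
  Shift-reduce conflict between [B → S .] and [B → S . c num]
So the grammar is NOT LR(0).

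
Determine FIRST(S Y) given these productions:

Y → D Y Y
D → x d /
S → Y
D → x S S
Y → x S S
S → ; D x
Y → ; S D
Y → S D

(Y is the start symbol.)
{ ';', 'x' }

FIRST sets of the non-terminals involved (from the grammar, by fixed-point iteration):
  FIRST(S) = { ';', 'x' }

To compute FIRST(S Y), process the symbols left to right:
Symbol S is a non-terminal. Add FIRST(S) \ {ε} = { ';', 'x' }
S is not nullable (ε ∉ FIRST(S)), so stop here.
FIRST(S Y) = { ';', 'x' }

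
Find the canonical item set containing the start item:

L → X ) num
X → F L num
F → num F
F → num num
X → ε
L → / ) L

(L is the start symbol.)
First, augment the grammar with L' → L
I₀ = CLOSURE({ [L' → . L] }):
  [L' → . L] has the dot before L: add [L → . X ) num], [L → . / ) L]
  [L → . X ) num] has the dot before X: add [X → . F L num], [X → .]
  [X → . F L num] has the dot before F: add [F → . num F], [F → . num num]
No further items can be added.

I₀ = { [F → . num F], [F → . num num], [L → . / ) L], [L → . X ) num], [L' → . L], [X → . F L num], [X → .] }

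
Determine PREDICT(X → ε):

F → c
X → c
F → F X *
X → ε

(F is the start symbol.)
PREDICT(X → ε) = (FIRST(RHS) \ {ε}) ∪ (FOLLOW(X) if ε ∈ FIRST(RHS), i.e. RHS ⇒* ε)
The right-hand side is ε (FIRST(ε) = { ε }), so the predict set is FOLLOW(X) = { '*' }
PREDICT(X → ε) = { '*' }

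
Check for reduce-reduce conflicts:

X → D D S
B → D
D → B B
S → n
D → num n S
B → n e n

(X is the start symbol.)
Augment with X' → X and build the canonical LR(0) collection (I0 = CLOSURE({[X' → . X]}), then GOTO on every symbol after a dot until no new states appear). It has 15 states:
  I0: { [B → . D], [B → . n e n], [D → . B B], [D → . num n S], [X → . D D S], [X' → . X] }  — shift
  I1: { [B → . D], [B → . n e n], [D → . B B], [D → . num n S], [D → B . B] }  — shift
  I2: { [B → . D], [B → . n e n], [B → D .], [D → . B B], [D → . num n S], [X → D . D S] }  — shift, reduce
  I3: { [X' → X .] }  — accept
  I4: { [B → n . e n] }  — shift
  I5: { [D → num . n S] }  — shift
  I6: { [D → num n . S], [S → . n] }  — shift
  I7: { [D → num n S .] }  — reduce
  I8: { [S → n .] }  — reduce
  I9: { [B → n e . n] }  — shift
  I10: { [B → n e n .] }  — reduce
  I11: { [B → D .], [S → . n], [X → D D . S] }  — shift, reduce
  I12: { [X → D D S .] }  — reduce
  I13: { [B → . D], [B → . n e n], [D → . B B], [D → . num n S], [D → B . B], [D → B B .] }  — shift, reduce
  I14: { [B → D .] }  — reduce

No state contains more than one complete item.

Answer: No reduce-reduce conflicts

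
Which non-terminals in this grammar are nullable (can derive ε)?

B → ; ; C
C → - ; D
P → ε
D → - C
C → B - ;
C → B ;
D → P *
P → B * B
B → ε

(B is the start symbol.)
ε-productions: P → ε, B → ε
So P, B are immediately nullable.
No further non-terminal can be added: every production for the remaining non-terminals contains a terminal or a non-nullable non-terminal.
Nullable = { 'B', 'P' }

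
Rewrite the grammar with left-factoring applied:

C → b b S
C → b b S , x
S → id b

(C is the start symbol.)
C → b b S C'
C' → ε
C' → , x
S → id b

Left-factoring transforms A → αβ₁ | αβ₂ into A → αA' and A' → β₁ | β₂
(α is the longest common prefix among the alternatives). Repeat until
no nonterminal has two alternatives with a common prefix.

Round 1: C has alternatives sharing prefix 'b b S'. Introduce C': C → b b S C'
  Add: C' → ε
  Add: C' → , x

No remaining common prefixes — done.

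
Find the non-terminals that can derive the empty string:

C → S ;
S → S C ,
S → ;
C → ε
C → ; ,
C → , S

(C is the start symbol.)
ε-productions: C → ε
So C is immediately nullable.
No further non-terminal can be added: every production for the remaining non-terminals contains a terminal or a non-nullable non-terminal.
Nullable = { 'C' }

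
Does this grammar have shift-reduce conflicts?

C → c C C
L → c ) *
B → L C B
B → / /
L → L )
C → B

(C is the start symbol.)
No shift-reduce conflicts

Augment with C' → C and build the canonical LR(0) collection (I0 = CLOSURE({[C' → . C]}), then GOTO on every symbol after a dot until no new states appear). It has 15 states:
  I0: { [B → . / /], [B → . L C B], [C → . B], [C → . c C C], [C' → . C], [L → . L )], [L → . c ) *] }  — shift
  I1: { [B → / . /] }  — shift
  I2: { [C → B .] }  — reduce
  I3: { [C' → C .] }  — accept
  I4: { [B → . / /], [B → . L C B], [B → L . C B], [C → . B], [C → . c C C], [L → . L )], [L → . c ) *], [L → L . )] }  — shift
  I5: { [B → . / /], [B → . L C B], [C → . B], [C → . c C C], [C → c . C C], [L → . L )], [L → . c ) *], [L → c . ) *] }  — shift
  I6: { [L → c ) . *] }  — shift
  I7: { [B → . / /], [B → . L C B], [C → . B], [C → . c C C], [C → c C . C], [L → . L )], [L → . c ) *] }  — shift
  I8: { [C → c C C .] }  — reduce
  I9: { [L → c ) * .] }  — reduce
  I10: { [L → L ) .] }  — reduce
  I11: { [B → . / /], [B → . L C B], [B → L C . B], [L → . L )], [L → . c ) *] }  — shift
  I12: { [B → L C B .] }  — reduce
  I13: { [L → c . ) *] }  — shift
  I14: { [B → / / .] }  — reduce

No state contains both a complete item and a shift item.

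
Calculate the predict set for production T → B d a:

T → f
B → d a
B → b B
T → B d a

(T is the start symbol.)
{ 'b', 'd' }

PREDICT(T → B d a) = (FIRST(RHS) \ {ε}) ∪ (FOLLOW(T) if ε ∈ FIRST(RHS), i.e. RHS ⇒* ε)
FIRST(B) = { 'b', 'd' }
FIRST(B d a) = { 'b', 'd' }
ε ∉ FIRST(B d a), so FOLLOW(T) is not added.
PREDICT(T → B d a) = { 'b', 'd' }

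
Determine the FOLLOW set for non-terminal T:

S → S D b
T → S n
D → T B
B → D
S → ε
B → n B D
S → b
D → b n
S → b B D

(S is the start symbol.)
To compute FOLLOW(T), find every occurrence of T on a right-hand side N → α T β: add FIRST(β) \ {ε}, and if β is empty or nullable also add FOLLOW(N). Iterate to a fixed point.

In D → T B: T is followed by B, add FIRST(B) \ {ε} = { 'b', 'n' }

Taking the union: FOLLOW(T) = { 'b', 'n' }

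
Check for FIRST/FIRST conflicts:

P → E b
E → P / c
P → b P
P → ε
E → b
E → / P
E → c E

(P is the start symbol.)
Yes. P → E b / P → b P on { 'b' }; E → P '/' c / E → b on { 'b' }; E → P '/' c / E → '/' P on { '/' }; E → P '/' c / E → c E on { 'c' }

A FIRST/FIRST conflict occurs when two productions N → α and N → β for the same non-terminal have FIRST(α) ∩ FIRST(β) ≠ ∅ (with ε ∈ FIRST of a nullable right-hand side, so two nullable alternatives also conflict).

FIRST sets of the non-terminals at (or reachable through a nullable prefix from) the front of some alternative:
  FIRST(E) = { '/', 'b', 'c' }
  FIRST(P) = { '/', 'b', 'c', ε }

Productions for P:
  P → E b: FIRST = { '/', 'b', 'c' }
  P → b P: FIRST = { 'b' }
  P → ε: FIRST = { ε }
Productions for E:
  E → P / c: FIRST = { '/', 'b', 'c' }
  E → b: FIRST = { 'b' }
  E → / P: FIRST = { '/' }
  E → c E: FIRST = { 'c' }

Conflict for P: P → E b and P → b P
  Overlap: { 'b' }
Conflict for E: E → P / c and E → b
  Overlap: { 'b' }
Conflict for E: E → P / c and E → / P
  Overlap: { '/' }
Conflict for E: E → P / c and E → c E
  Overlap: { 'c' }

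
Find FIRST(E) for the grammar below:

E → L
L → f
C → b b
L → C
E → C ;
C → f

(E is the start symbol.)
{ 'b', 'f' }

To compute FIRST(E), examine every production with E on the left-hand side, reading each right-hand side left to right until a non-nullable symbol is reached.

FIRST sets of the other non-terminals involved (by the same procedure, iterated to a fixed point):
  FIRST(L) = { 'b', 'f' }
  FIRST(C) = { 'b', 'f' }

From E → L:
  - L is a non-terminal: add FIRST(L) \ {ε} = { 'b', 'f' }
    L is not nullable, so stop
From E → C ;:
  - C is a non-terminal: add FIRST(C) \ {ε} = { 'b', 'f' }
    C is not nullable, so stop

Collecting: FIRST(E) = { 'b', 'f' }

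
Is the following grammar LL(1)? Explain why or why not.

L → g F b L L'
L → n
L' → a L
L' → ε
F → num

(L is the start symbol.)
A grammar is LL(1) if for each non-terminal N with multiple productions, the predict sets of those productions are pairwise disjoint, where PREDICT(N → α) = (FIRST(α) \ {ε}) ∪ (FOLLOW(N) if α ⇒* ε).

Relevant sets:
  FOLLOW(L') = { $, 'a' }

For L:
  PREDICT(L → g F b L L') = { 'g' }
  PREDICT(L → n) = { 'n' }
For L':
  PREDICT(L' → a L) = { 'a' }
  PREDICT(L' → ε) = { $, 'a' }
F has a single production, so nothing to check there.

Conflict found: Predict set conflict for L': { 'a' }
The grammar is NOT LL(1).

Answer: No. Predict set conflict for L': { 'a' }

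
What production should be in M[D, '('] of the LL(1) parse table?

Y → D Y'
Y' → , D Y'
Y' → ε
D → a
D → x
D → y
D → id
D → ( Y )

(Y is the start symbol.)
D → ( Y )

To find M[D, '('], we find productions for D where '(' is in the predict set (PREDICT(N → α) = (FIRST(α) \ {ε}) ∪ (FOLLOW(N) if α ⇒* ε)).

D → a: PREDICT = { 'a' }
D → x: PREDICT = { 'x' }
D → y: PREDICT = { 'y' }
D → id: PREDICT = { 'id' }
D → ( Y ): PREDICT = { '(' }
  '(' is in predict set, so this production goes in M[D, '(']

M[D, '('] = D → ( Y )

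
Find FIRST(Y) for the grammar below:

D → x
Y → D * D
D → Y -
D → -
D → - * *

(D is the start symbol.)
{ '-', 'x' }

To compute FIRST(Y), examine every production with Y on the left-hand side, reading each right-hand side left to right until a non-nullable symbol is reached.

FIRST sets of the other non-terminals involved (by the same procedure, iterated to a fixed point):
  FIRST(D) = { '-', 'x' }

From Y → D * D:
  - D is a non-terminal: add FIRST(D) \ {ε} = { '-', 'x' }
    D is not nullable, so stop

Collecting: FIRST(Y) = { '-', 'x' }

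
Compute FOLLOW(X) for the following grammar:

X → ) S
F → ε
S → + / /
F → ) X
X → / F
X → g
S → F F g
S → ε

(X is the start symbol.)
X is the start symbol, so $ ∈ FOLLOW(X).
In F → ) X: X is at the end, add FOLLOW(F)

The FOLLOW sets referred to above (computed the same way, to a fixed point):
  FOLLOW(F) = { $, ')', 'g' }

Taking the union: FOLLOW(X) = { $, ')', 'g' }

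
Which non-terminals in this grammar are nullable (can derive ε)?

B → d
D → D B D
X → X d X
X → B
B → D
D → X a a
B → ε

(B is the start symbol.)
A non-terminal is nullable if it can derive ε (the empty string): either it has an ε-production, or it has a production whose right-hand side consists entirely of nullable non-terminals.

ε-productions: B → ε
So B is immediately nullable.
X → B: every symbol on the right is nullable, so X is nullable too.
No further non-terminal can be added: every production for the remaining non-terminals contains a terminal or a non-nullable non-terminal.
Nullable = { 'B', 'X' }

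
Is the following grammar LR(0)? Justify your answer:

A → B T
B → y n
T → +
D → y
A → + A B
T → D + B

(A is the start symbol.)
Augment with A' → A and build the canonical LR(0) collection (I0 = CLOSURE({[A' → . A]}), then GOTO on every symbol after a dot until no new states appear). It has 14 states:
  I0: { [A → . + A B], [A → . B T], [A' → . A], [B → . y n] }  — shift
  I1: { [A → + . A B], [A → . + A B], [A → . B T], [B → . y n] }  — shift
  I2: { [A' → A .] }  — accept
  I3: { [A → B . T], [D → . y], [T → . +], [T → . D + B] }  — shift
  I4: { [B → y . n] }  — shift
  I5: { [B → y n .] }  — reduce
  I6: { [T → + .] }  — reduce
  I7: { [T → D . + B] }  — shift
  I8: { [A → B T .] }  — reduce
  I9: { [D → y .] }  — reduce
  I10: { [B → . y n], [T → D + . B] }  — shift
  I11: { [T → D + B .] }  — reduce
  I12: { [A → + A . B], [B → . y n] }  — shift
  I13: { [A → + A B .] }  — reduce

Every state is either a pure shift/goto state or contains exactly one complete item and nothing to shift — no conflicts. The grammar is LR(0).

Answer: Yes, the grammar is LR(0)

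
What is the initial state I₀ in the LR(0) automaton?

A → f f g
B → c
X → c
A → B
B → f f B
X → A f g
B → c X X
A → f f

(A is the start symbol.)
{ [A → . B], [A → . f f g], [A → . f f], [A' → . A], [B → . c X X], [B → . c], [B → . f f B] }

First, augment the grammar with A' → A
I₀ = CLOSURE({ [A' → . A] }):
  [A' → . A] has the dot before A: add [A → . f f g], [A → . B], [A → . f f]
  [A → . B] has the dot before B: add [B → . c], [B → . f f B], [B → . c X X]
No further items can be added.

I₀ = { [A → . B], [A → . f f g], [A → . f f], [A' → . A], [B → . c X X], [B → . c], [B → . f f B] }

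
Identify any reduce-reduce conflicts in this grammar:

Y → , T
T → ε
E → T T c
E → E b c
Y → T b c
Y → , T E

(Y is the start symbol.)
Augment with Y' → Y and build the canonical LR(0) collection (I0 = CLOSURE({[Y' → . Y]}), then GOTO on every symbol after a dot until no new states appear). It has 13 states:
  I0: { [T → .], [Y → . , T E], [Y → . , T], [Y → . T b c], [Y' → . Y] }  — shift, reduce
  I1: { [T → .], [Y → , . T E], [Y → , . T] }  — reduce
  I2: { [Y → T . b c] }  — shift
  I3: { [Y' → Y .] }  — accept
  I4: { [Y → T b . c] }  — shift
  I5: { [Y → T b c .] }  — reduce
  I6: { [E → . E b c], [E → . T T c], [T → .], [Y → , T . E], [Y → , T .] }  — 2 reduces
  I7: { [E → E . b c], [Y → , T E .] }  — shift, reduce
  I8: { [E → T . T c], [T → .] }  — reduce
  I9: { [E → T T . c] }  — shift
  I10: { [E → T T c .] }  — reduce
  I11: { [E → E b . c] }  — shift
  I12: { [E → E b c .] }  — reduce

I6 contains complete items [T → .], [Y → , T .] — reduce-reduce conflict.

Answer: Yes — I6: [T → .] vs [Y → , T .]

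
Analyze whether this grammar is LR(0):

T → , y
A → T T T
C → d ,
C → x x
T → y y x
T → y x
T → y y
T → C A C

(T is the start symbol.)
No. Shift-reduce conflict between [T → y y .] and [T → y y . x]

Augment with T' → T and build the canonical LR(0) collection (I0 = CLOSURE({[T' → . T]}), then GOTO on every symbol after a dot until no new states appear). It has 18 states:
  I0: { [C → . d ,], [C → . x x], [T → . , y], [T → . C A C], [T → . y x], [T → . y y x], [T → . y y], [T' → . T] }  — shift
  I1: { [T → , . y] }  — shift
  I2: { [A → . T T T], [C → . d ,], [C → . x x], [T → . , y], [T → . C A C], [T → . y x], [T → . y y x], [T → . y y], [T → C . A C] }  — shift
  I3: { [T' → T .] }  — accept
  I4: { [C → d . ,] }  — shift
  I5: { [C → x . x] }  — shift
  I6: { [T → y . x], [T → y . y x], [T → y . y] }  — shift
  I7: { [T → y x .] }  — reduce
  I8: { [T → y y . x], [T → y y .] }  — shift, reduce
  I9: { [T → y y x .] }  — reduce
  I10: { [C → x x .] }  — reduce
  I11: { [C → d , .] }  — reduce
  I12: { [C → . d ,], [C → . x x], [T → C A . C] }  — shift
  I13: { [A → T . T T], [C → . d ,], [C → . x x], [T → . , y], [T → . C A C], [T → . y x], [T → . y y x], [T → . y y] }  — shift
  I14: { [A → T T . T], [C → . d ,], [C → . x x], [T → . , y], [T → . C A C], [T → . y x], [T → . y y x], [T → . y y] }  — shift
  I15: { [A → T T T .] }  — reduce
  I16: { [T → C A C .] }  — reduce
  I17: { [T → , y .] }  — reduce

Conflict in state I8:
  Shift-reduce conflict between [T → y y .] and [T → y y . x]
So the grammar is NOT LR(0).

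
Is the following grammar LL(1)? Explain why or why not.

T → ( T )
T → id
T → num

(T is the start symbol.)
A grammar is LL(1) if for each non-terminal N with multiple productions, the predict sets of those productions are pairwise disjoint, where PREDICT(N → α) = (FIRST(α) \ {ε}) ∪ (FOLLOW(N) if α ⇒* ε).

For T:
  PREDICT(T → '(' T ')') = { '(' }
  PREDICT(T → id) = { 'id' }
  PREDICT(T → num) = { 'num' }

All predict sets are disjoint. The grammar IS LL(1).

Answer: Yes, the grammar is LL(1).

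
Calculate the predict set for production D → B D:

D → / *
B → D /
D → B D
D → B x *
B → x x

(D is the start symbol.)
PREDICT(D → B D) = (FIRST(RHS) \ {ε}) ∪ (FOLLOW(D) if ε ∈ FIRST(RHS), i.e. RHS ⇒* ε)
FIRST(B) = { '/', 'x' }
FIRST(B D) = { '/', 'x' }
ε ∉ FIRST(B D), so FOLLOW(D) is not added.
PREDICT(D → B D) = { '/', 'x' }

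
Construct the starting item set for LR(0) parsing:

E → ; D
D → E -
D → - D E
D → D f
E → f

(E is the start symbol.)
{ [E → . ; D], [E → . f], [E' → . E] }

First, augment the grammar with E' → E
I₀ = CLOSURE({ [E' → . E] }):
  [E' → . E] has the dot before E: add [E → . ; D], [E → . f]
No further items can be added.

I₀ = { [E → . ; D], [E → . f], [E' → . E] }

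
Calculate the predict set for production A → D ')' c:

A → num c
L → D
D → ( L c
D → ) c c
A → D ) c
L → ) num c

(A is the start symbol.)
PREDICT(A → D ')' c) = (FIRST(RHS) \ {ε}) ∪ (FOLLOW(A) if ε ∈ FIRST(RHS), i.e. RHS ⇒* ε)
FIRST(D) = { '(', ')' }
FIRST(D ')' c) = { '(', ')' }
ε ∉ FIRST(D ')' c), so FOLLOW(A) is not added.
PREDICT(A → D ')' c) = { '(', ')' }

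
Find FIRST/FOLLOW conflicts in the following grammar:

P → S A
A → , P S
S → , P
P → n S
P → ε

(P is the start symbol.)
A FIRST/FOLLOW conflict occurs when a non-terminal N has a nullable alternative N → β (β ⇒* ε) and another alternative N → α with FIRST(α) ∩ FOLLOW(N) ≠ ∅: on such a lookahead the parser cannot decide between expanding α and letting N vanish via β.

Nullable non-terminals: P.
FIRST sets used below: FIRST(S) = { ',' }

P: nullable alternative(s) P → ε; FOLLOW(P) = { $, ',' }
  P → S A: FIRST \ {ε} = { ',' } — overlaps FOLLOW(P) on { ',' }: CONFLICT
  P → n S: FIRST \ {ε} = { 'n' } — disjoint from FOLLOW(P)
  P → ε: FIRST \ {ε} = { } — this is the only nullable alternative, skip

A, S have no nullable alternative, so no FIRST/FOLLOW check is needed there.

So the grammar has 1 FIRST/FOLLOW conflict (marked CONFLICT above).

Answer: Yes. P → S A with FOLLOW(P) on { ',' }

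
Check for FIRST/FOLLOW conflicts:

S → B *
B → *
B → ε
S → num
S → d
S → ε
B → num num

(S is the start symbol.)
A FIRST/FOLLOW conflict occurs when a non-terminal N has a nullable alternative N → β (β ⇒* ε) and another alternative N → α with FIRST(α) ∩ FOLLOW(N) ≠ ∅: on such a lookahead the parser cannot decide between expanding α and letting N vanish via β.

Nullable non-terminals: B, S.
FIRST sets used below: FIRST(B) = { '*', 'num', ε }

B: nullable alternative(s) B → ε; FOLLOW(B) = { '*' }
  B → *: FIRST \ {ε} = { '*' } — overlaps FOLLOW(B) on { '*' }: CONFLICT
  B → ε: FIRST \ {ε} = { } — this is the only nullable alternative, skip
  B → num num: FIRST \ {ε} = { 'num' } — disjoint from FOLLOW(B)

S: nullable alternative(s) S → ε; FOLLOW(S) = { $ }
  S → B *: FIRST \ {ε} = { '*', 'num' } — disjoint from FOLLOW(S)
  S → num: FIRST \ {ε} = { 'num' } — disjoint from FOLLOW(S)
  S → d: FIRST \ {ε} = { 'd' } — disjoint from FOLLOW(S)
  S → ε: FIRST \ {ε} = { } — this is the only nullable alternative, skip

So the grammar has 1 FIRST/FOLLOW conflict (marked CONFLICT above).

Answer: Yes. B → '*' with FOLLOW(B) on { '*' }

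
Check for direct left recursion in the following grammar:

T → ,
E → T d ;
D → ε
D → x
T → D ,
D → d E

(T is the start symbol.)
Direct left recursion occurs when N → N α for some non-terminal N (the right-hand side begins with the left-hand side itself).

T → ,: starts with ','
E → T d ;: starts with T
D → ε: starts with ε
D → x: starts with x
T → D ,: starts with D
D → d E: starts with d

No direct left recursion found.

Answer: No direct left recursion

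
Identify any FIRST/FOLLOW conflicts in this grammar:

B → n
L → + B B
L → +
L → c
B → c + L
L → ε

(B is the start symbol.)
Yes. L → c with FOLLOW(L) on { 'c' }

A FIRST/FOLLOW conflict occurs when a non-terminal N has a nullable alternative N → β (β ⇒* ε) and another alternative N → α with FIRST(α) ∩ FOLLOW(N) ≠ ∅: on such a lookahead the parser cannot decide between expanding α and letting N vanish via β.

Nullable non-terminals: L.

L: nullable alternative(s) L → ε; FOLLOW(L) = { $, 'c', 'n' }
  L → + B B: FIRST \ {ε} = { '+' } — disjoint from FOLLOW(L)
  L → +: FIRST \ {ε} = { '+' } — disjoint from FOLLOW(L)
  L → c: FIRST \ {ε} = { 'c' } — overlaps FOLLOW(L) on { 'c' }: CONFLICT
  L → ε: FIRST \ {ε} = { } — this is the only nullable alternative, skip

B has no nullable alternative, so no FIRST/FOLLOW check is needed there.

So the grammar has 1 FIRST/FOLLOW conflict (marked CONFLICT above).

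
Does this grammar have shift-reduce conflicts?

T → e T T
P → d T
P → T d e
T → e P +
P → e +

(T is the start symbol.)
A shift-reduce conflict occurs when an LR(0) state has both:
  - a complete (reduce) item [A → α .] (dot at the end), and
  - a shift item [B → β . c γ] (dot before a terminal).

Augment with T' → T and build the canonical LR(0) collection (I0 = CLOSURE({[T' → . T]}), then GOTO on every symbol after a dot until no new states appear). It has 13 states:
  I0: { [T → . e P +], [T → . e T T], [T' → . T] }  — shift
  I1: { [T' → T .] }  — accept
  I2: { [P → . T d e], [P → . d T], [P → . e +], [T → . e P +], [T → . e T T], [T → e . P +], [T → e . T T] }  — shift
  I3: { [T → e P . +] }  — shift
  I4: { [P → T . d e], [T → . e P +], [T → . e T T], [T → e T . T] }  — shift
  I5: { [P → d . T], [T → . e P +], [T → . e T T] }  — shift
  I6: { [P → . T d e], [P → . d T], [P → . e +], [P → e . +], [T → . e P +], [T → . e T T], [T → e . P +], [T → e . T T] }  — shift
  I7: { [P → e + .] }  — reduce
  I8: { [P → d T .] }  — reduce
  I9: { [T → e T T .] }  — reduce
  I10: { [P → T d . e] }  — shift
  I11: { [P → T d e .] }  — reduce
  I12: { [T → e P + .] }  — reduce

No state contains both a complete item and a shift item.

Answer: No shift-reduce conflicts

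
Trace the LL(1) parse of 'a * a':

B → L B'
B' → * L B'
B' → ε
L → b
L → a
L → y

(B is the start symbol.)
Stack is shown with the top on the left.

Stack     Input    Action
-------------------------
B $       a * a $  output B → L B'
L B' $    a * a $  output L → a
a B' $    a * a $  match 'a'
B' $      * a $    output B' → * L B'
* L B' $  * a $    match '*'
L B' $    a $      output L → a
a B' $    a $      match 'a'
B' $      $        output B' → ε
$         $        accept

The string is accepted.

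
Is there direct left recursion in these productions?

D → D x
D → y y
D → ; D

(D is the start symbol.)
Yes, D is left-recursive

Direct left recursion occurs when N → N α for some non-terminal N (the right-hand side begins with the left-hand side itself).

D → D x: LEFT RECURSIVE (starts with D)
D → y y: starts with y
D → ; D: starts with ';'

The grammar has direct left recursion on: D.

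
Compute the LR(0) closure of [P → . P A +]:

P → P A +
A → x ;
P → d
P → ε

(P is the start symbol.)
{ [P → . P A +], [P → . d], [P → .] }

Start with: [P → . P A +]
  [P → . P A +] has the dot before P: add [P → . d], [P → .]
No further items can be added.

CLOSURE = { [P → . P A +], [P → . d], [P → .] }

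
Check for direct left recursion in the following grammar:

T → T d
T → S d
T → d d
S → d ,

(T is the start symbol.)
Yes, T is left-recursive

T → T d: LEFT RECURSIVE (starts with T)
T → S d: starts with S
T → d d: starts with d
S → d ,: starts with d

The grammar has direct left recursion on: T.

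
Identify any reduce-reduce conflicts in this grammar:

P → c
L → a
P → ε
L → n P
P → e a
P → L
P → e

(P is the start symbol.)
No reduce-reduce conflicts

A reduce-reduce conflict occurs when an LR(0) state has two complete items [A → α .] and [B → β .] — both call for a reduction, and with no lookahead the parser cannot choose between them.

Augment with P' → P and build the canonical LR(0) collection (I0 = CLOSURE({[P' → . P]}), then GOTO on every symbol after a dot until no new states appear). It has 9 states:
  I0: { [L → . a], [L → . n P], [P → . L], [P → . c], [P → . e a], [P → . e], [P → .], [P' → . P] }  — shift, reduce
  I1: { [P → L .] }  — reduce
  I2: { [P' → P .] }  — accept
  I3: { [L → a .] }  — reduce
  I4: { [P → c .] }  — reduce
  I5: { [P → e . a], [P → e .] }  — shift, reduce
  I6: { [L → . a], [L → . n P], [L → n . P], [P → . L], [P → . c], [P → . e a], [P → . e], [P → .] }  — shift, reduce
  I7: { [L → n P .] }  — reduce
  I8: { [P → e a .] }  — reduce

No state contains more than one complete item.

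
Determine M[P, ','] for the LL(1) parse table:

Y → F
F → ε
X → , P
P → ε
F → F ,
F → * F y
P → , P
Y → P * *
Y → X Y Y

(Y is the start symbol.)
P → ε, P → , P

To find M[P, ','], we find productions for P where ',' is in the predict set (PREDICT(N → α) = (FIRST(α) \ {ε}) ∪ (FOLLOW(N) if α ⇒* ε)).

Relevant sets:
  FOLLOW(P) = { $, '*', ',' }

P → ε: PREDICT = { $, '*', ',' }
  ',' is in predict set, so this production goes in M[P, ',']
P → , P: PREDICT = { ',' }
  ',' is in predict set, so this production goes in M[P, ',']

M[P, ','] = P → ε, P → , P  (a multiply-defined cell — the grammar is not LL(1))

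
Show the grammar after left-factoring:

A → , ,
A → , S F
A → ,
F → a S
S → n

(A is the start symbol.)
Left-factoring transforms A → αβ₁ | αβ₂ into A → αA' and A' → β₁ | β₂
(α is the longest common prefix among the alternatives). Repeat until
no nonterminal has two alternatives with a common prefix.

Round 1: A has alternatives sharing prefix ','. Introduce A': A → , A'
  Add: A' → ,
  Add: A' → S F
  Add: A' → ε

No remaining common prefixes — done.

Resulting grammar:
A → , A'
A' → ,
A' → S F
A' → ε
F → a S
S → n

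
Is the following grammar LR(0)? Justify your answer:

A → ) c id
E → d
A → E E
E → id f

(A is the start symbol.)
Augment with A' → A and build the canonical LR(0) collection (I0 = CLOSURE({[A' → . A]}), then GOTO on every symbol after a dot until no new states appear). It has 10 states:
  I0: { [A → . ) c id], [A → . E E], [A' → . A], [E → . d], [E → . id f] }  — shift
  I1: { [A → ) . c id] }  — shift
  I2: { [A' → A .] }  — accept
  I3: { [A → E . E], [E → . d], [E → . id f] }  — shift
  I4: { [E → d .] }  — reduce
  I5: { [E → id . f] }  — shift
  I6: { [E → id f .] }  — reduce
  I7: { [A → E E .] }  — reduce
  I8: { [A → ) c . id] }  — shift
  I9: { [A → ) c id .] }  — reduce

Every state is either a pure shift/goto state or contains exactly one complete item and nothing to shift — no conflicts. The grammar is LR(0).

Answer: Yes, the grammar is LR(0)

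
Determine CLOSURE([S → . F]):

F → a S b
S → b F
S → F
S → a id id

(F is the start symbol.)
{ [F → . a S b], [S → . F] }

To compute CLOSURE, for each item [A → α.Bβ] where B is a non-terminal, add [B → .γ] for all productions B → γ; repeat for the newly added items until nothing changes.

Start with: [S → . F]
  [S → . F] has the dot before F: add [F → . a S b]
No further items can be added.

CLOSURE = { [F → . a S b], [S → . F] }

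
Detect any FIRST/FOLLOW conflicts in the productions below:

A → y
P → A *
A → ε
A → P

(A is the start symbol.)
A FIRST/FOLLOW conflict occurs when a non-terminal N has a nullable alternative N → β (β ⇒* ε) and another alternative N → α with FIRST(α) ∩ FOLLOW(N) ≠ ∅: on such a lookahead the parser cannot decide between expanding α and letting N vanish via β.

Nullable non-terminals: A.
FIRST sets used below: FIRST(P) = { '*', 'y' }

A: nullable alternative(s) A → ε; FOLLOW(A) = { $, '*' }
  A → y: FIRST \ {ε} = { 'y' } — disjoint from FOLLOW(A)
  A → ε: FIRST \ {ε} = { } — this is the only nullable alternative, skip
  A → P: FIRST \ {ε} = { '*', 'y' } — overlaps FOLLOW(A) on { '*' }: CONFLICT

P has no nullable alternative, so no FIRST/FOLLOW check is needed there.

So the grammar has 1 FIRST/FOLLOW conflict (marked CONFLICT above).

Answer: Yes. A → P with FOLLOW(A) on { '*' }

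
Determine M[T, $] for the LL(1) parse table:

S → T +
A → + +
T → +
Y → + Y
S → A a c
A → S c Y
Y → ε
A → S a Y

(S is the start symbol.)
To find M[T, $], we find productions for T where $ is in the predict set (PREDICT(N → α) = (FIRST(α) \ {ε}) ∪ (FOLLOW(N) if α ⇒* ε)).

T → +: PREDICT = { '+' }

M[T, $] is empty (no production applies)

Answer: Empty (error entry)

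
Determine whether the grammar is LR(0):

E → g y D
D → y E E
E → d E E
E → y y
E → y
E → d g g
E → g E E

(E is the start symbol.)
Augment with E' → E and build the canonical LR(0) collection (I0 = CLOSURE({[E' → . E]}), then GOTO on every symbol after a dot until no new states appear). It has 17 states:
  I0: { [E → . d E E], [E → . d g g], [E → . g E E], [E → . g y D], [E → . y y], [E → . y], [E' → . E] }  — shift
  I1: { [E' → E .] }  — accept
  I2: { [E → . d E E], [E → . d g g], [E → . g E E], [E → . g y D], [E → . y y], [E → . y], [E → d . E E], [E → d . g g] }  — shift
  I3: { [E → . d E E], [E → . d g g], [E → . g E E], [E → . g y D], [E → . y y], [E → . y], [E → g . E E], [E → g . y D] }  — shift
  I4: { [E → y . y], [E → y .] }  — shift, reduce
  I5: { [E → y y .] }  — reduce
  I6: { [E → . d E E], [E → . d g g], [E → . g E E], [E → . g y D], [E → . y y], [E → . y], [E → g E . E] }  — shift
  I7: { [D → . y E E], [E → g y . D], [E → y . y], [E → y .] }  — shift, reduce
  I8: { [E → g y D .] }  — reduce
  I9: { [D → y . E E], [E → . d E E], [E → . d g g], [E → . g E E], [E → . g y D], [E → . y y], [E → . y], [E → y y .] }  — shift, reduce
  I10: { [D → y E . E], [E → . d E E], [E → . d g g], [E → . g E E], [E → . g y D], [E → . y y], [E → . y] }  — shift
  I11: { [D → y E E .] }  — reduce
  I12: { [E → g E E .] }  — reduce
  I13: { [E → . d E E], [E → . d g g], [E → . g E E], [E → . g y D], [E → . y y], [E → . y], [E → d E . E] }  — shift
  I14: { [E → . d E E], [E → . d g g], [E → . g E E], [E → . g y D], [E → . y y], [E → . y], [E → d g . g], [E → g . E E], [E → g . y D] }  — shift
  I15: { [E → . d E E], [E → . d g g], [E → . g E E], [E → . g y D], [E → . y y], [E → . y], [E → d g g .], [E → g . E E], [E → g . y D] }  — shift, reduce
  I16: { [E → d E E .] }  — reduce

Conflict in state I4:
  Shift-reduce conflict between [E → y .] and [E → y . y]
So the grammar is NOT LR(0).

Answer: No. Shift-reduce conflict between [E → y .] and [E → y . y]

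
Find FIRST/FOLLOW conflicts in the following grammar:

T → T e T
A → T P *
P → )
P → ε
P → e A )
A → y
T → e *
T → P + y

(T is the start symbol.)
Nullable non-terminals: P.

P: nullable alternative(s) P → ε; FOLLOW(P) = { '*', '+' }
  P → ): FIRST \ {ε} = { ')' } — disjoint from FOLLOW(P)
  P → ε: FIRST \ {ε} = { } — this is the only nullable alternative, skip
  P → e A ): FIRST \ {ε} = { 'e' } — disjoint from FOLLOW(P)

A, T have no nullable alternative, so no FIRST/FOLLOW check is needed there.

No FIRST/FOLLOW conflicts found.

Answer: No FIRST/FOLLOW conflicts.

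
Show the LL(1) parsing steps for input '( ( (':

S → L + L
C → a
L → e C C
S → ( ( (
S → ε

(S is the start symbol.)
LL(1) parsing maintains a stack (initially the start symbol over $) and the input. At each step: if the stack top is a terminal, match it against the current input token; if it is a non-terminal N, replace it with the RHS of M[N, lookahead] (the unique production whose predict set contains the lookahead).

Stack is shown with the top on the left.

Stack    Input    Action
------------------------
S $      ( ( ( $  output S → ( ( (
( ( ( $  ( ( ( $  match '('
( ( $    ( ( $    match '('
( $      ( $      match '('
$        $        accept

The string is accepted.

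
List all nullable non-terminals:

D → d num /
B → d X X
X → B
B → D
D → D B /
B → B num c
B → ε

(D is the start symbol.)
{ 'B', 'X' }

A non-terminal is nullable if it can derive ε (the empty string): either it has an ε-production, or it has a production whose right-hand side consists entirely of nullable non-terminals.

ε-productions: B → ε
So B is immediately nullable.
X → B: every symbol on the right is nullable, so X is nullable too.
No further non-terminal can be added: every production for the remaining non-terminals contains a terminal or a non-nullable non-terminal.
Nullable = { 'B', 'X' }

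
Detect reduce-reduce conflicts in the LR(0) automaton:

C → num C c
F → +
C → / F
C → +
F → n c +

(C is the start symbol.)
No reduce-reduce conflicts

A reduce-reduce conflict occurs when an LR(0) state has two complete items [A → α .] and [B → β .] — both call for a reduction, and with no lookahead the parser cannot choose between them.

Augment with C' → C and build the canonical LR(0) collection (I0 = CLOSURE({[C' → . C]}), then GOTO on every symbol after a dot until no new states appear). It has 12 states:
  I0: { [C → . +], [C → . / F], [C → . num C c], [C' → . C] }  — shift
  I1: { [C → + .] }  — reduce
  I2: { [C → / . F], [F → . +], [F → . n c +] }  — shift
  I3: { [C' → C .] }  — accept
  I4: { [C → . +], [C → . / F], [C → . num C c], [C → num . C c] }  — shift
  I5: { [C → num C . c] }  — shift
  I6: { [C → num C c .] }  — reduce
  I7: { [F → + .] }  — reduce
  I8: { [C → / F .] }  — reduce
  I9: { [F → n . c +] }  — shift
  I10: { [F → n c . +] }  — shift
  I11: { [F → n c + .] }  — reduce

No state contains more than one complete item.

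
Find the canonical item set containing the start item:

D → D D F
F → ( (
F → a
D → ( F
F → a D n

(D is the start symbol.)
First, augment the grammar with D' → D
I₀ = CLOSURE({ [D' → . D] }):
  [D' → . D] has the dot before D: add [D → . D D F], [D → . ( F]
No further items can be added.

I₀ = { [D → . ( F], [D → . D D F], [D' → . D] }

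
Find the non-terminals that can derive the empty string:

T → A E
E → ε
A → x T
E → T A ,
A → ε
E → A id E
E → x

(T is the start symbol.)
A non-terminal is nullable if it can derive ε (the empty string): either it has an ε-production, or it has a production whose right-hand side consists entirely of nullable non-terminals.

ε-productions: E → ε, A → ε
So E, A are immediately nullable.
T → A E: every symbol on the right is nullable, so T is nullable too.
Every non-terminal is now nullable.
Nullable = { 'A', 'E', 'T' }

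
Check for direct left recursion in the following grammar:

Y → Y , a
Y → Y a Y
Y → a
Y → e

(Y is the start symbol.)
Direct left recursion occurs when N → N α for some non-terminal N (the right-hand side begins with the left-hand side itself).

Y → Y , a: LEFT RECURSIVE (starts with Y)
Y → Y a Y: LEFT RECURSIVE (starts with Y)
Y → a: starts with a
Y → e: starts with e

The grammar has direct left recursion on: Y.

Answer: Yes, Y is left-recursive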